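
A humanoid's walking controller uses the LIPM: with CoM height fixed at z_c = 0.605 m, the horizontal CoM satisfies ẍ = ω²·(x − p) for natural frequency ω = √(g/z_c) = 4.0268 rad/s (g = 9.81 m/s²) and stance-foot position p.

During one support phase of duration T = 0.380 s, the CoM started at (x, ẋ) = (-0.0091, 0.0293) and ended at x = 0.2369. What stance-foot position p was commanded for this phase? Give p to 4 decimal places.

p = -0.1713

ωT = 4.0268·0.380 = 1.530184; cosh(ωT) = 2.417761, sinh(ωT) = 2.201265
x(T) = p + (x₀−p)·cosh(ωT) + (ẋ₀/ω)·sinh(ωT) ⇒ p·(1 − cosh) = x(T) − x₀·cosh − (ẋ₀/ω)·sinh
numerator   = 0.2369 − (-0.0091)·2.417761 − (0.0293/4.0268)·2.201265 = 0.242885
denominator = 1 − 2.417761 = -1.417761
p = 0.242885 / -1.417761 = -0.1713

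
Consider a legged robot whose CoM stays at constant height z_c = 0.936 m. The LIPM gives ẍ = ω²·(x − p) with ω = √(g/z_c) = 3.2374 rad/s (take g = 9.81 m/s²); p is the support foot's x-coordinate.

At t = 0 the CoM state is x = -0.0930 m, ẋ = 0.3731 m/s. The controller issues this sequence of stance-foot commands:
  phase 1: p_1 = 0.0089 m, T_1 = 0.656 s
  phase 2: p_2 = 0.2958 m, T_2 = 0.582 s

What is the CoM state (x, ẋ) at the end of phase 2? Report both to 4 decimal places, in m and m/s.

x = -0.3048, ẋ = -1.7903

phase 1: p=0.0089, T=0.656, ωT=2.123734, cosh=4.240946, sinh=4.121362; start (x,ẋ)=(-0.093000, 0.373100) → end (x,ẋ)=(0.051721, 0.222697)
phase 2: p=0.2958, T=0.582, ωT=1.884167, cosh=3.366412, sinh=3.214457; start (x,ẋ)=(0.051721, 0.222697) → end (x,ẋ)=(-0.304751, -1.790312)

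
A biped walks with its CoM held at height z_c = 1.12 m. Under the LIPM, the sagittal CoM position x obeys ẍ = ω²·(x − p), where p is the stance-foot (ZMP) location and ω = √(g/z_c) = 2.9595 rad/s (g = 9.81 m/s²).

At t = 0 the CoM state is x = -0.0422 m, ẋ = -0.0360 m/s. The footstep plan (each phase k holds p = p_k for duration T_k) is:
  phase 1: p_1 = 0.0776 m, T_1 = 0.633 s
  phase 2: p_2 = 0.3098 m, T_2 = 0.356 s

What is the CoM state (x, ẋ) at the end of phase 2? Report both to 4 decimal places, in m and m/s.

x = -1.2984, ẋ = -4.5029

phase 1: p=0.0776, T=0.633, ωT=1.873363, cosh=3.331881, sinh=3.178275; start (x,ẋ)=(-0.042200, -0.036000) → end (x,ẋ)=(-0.360221, -1.246799)
phase 2: p=0.3098, T=0.356, ωT=1.053582, cosh=1.608296, sinh=1.259610; start (x,ẋ)=(-0.360221, -1.246799) → end (x,ẋ)=(-1.298449, -4.502935)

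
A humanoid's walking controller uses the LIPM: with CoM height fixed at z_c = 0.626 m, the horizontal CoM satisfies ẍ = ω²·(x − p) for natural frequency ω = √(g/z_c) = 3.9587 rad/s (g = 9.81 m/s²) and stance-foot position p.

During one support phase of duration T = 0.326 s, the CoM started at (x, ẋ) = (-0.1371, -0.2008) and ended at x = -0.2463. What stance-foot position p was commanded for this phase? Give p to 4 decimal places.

p = -0.1120

ωT = 3.9587·0.326 = 1.290536; cosh(ωT) = 1.954929, sinh(ωT) = 1.679806
x(T) = p + (x₀−p)·cosh(ωT) + (ẋ₀/ω)·sinh(ωT) ⇒ p·(1 − cosh) = x(T) − x₀·cosh − (ẋ₀/ω)·sinh
numerator   = -0.2463 − (-0.1371)·1.954929 − (-0.2008/3.9587)·1.679806 = 0.106927
denominator = 1 − 1.954929 = -0.954929
p = 0.106927 / -0.954929 = -0.1120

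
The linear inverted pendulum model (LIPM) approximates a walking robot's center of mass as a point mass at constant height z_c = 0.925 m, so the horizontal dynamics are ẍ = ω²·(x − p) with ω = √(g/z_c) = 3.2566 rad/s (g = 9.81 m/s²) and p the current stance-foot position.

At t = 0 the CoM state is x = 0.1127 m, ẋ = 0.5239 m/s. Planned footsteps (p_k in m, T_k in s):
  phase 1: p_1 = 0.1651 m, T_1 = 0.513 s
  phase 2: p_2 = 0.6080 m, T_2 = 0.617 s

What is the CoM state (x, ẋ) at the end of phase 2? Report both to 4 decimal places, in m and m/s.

phase 1: p=0.1651, T=0.513, ωT=1.670636, cosh=2.751837, sinh=2.563709; start (x,ẋ)=(0.112700, 0.523900) → end (x,ẋ)=(0.433336, 1.004201)
phase 2: p=0.6080, T=0.617, ωT=2.009322, cosh=3.796170, sinh=3.662090; start (x,ẋ)=(0.433336, 1.004201) → end (x,ẋ)=(1.074184, 1.729083)

x = 1.0742, ẋ = 1.7291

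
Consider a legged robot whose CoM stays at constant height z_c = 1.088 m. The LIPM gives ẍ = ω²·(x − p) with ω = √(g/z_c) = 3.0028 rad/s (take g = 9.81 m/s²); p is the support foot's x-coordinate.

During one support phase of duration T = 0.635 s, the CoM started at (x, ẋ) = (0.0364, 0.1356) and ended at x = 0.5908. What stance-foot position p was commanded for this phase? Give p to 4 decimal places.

p = -0.1299

ωT = 3.0028·0.635 = 1.906778; cosh(ωT) = 3.439962, sinh(ωT) = 3.291404
x(T) = p + (x₀−p)·cosh(ωT) + (ẋ₀/ω)·sinh(ωT) ⇒ p·(1 − cosh) = x(T) − x₀·cosh − (ẋ₀/ω)·sinh
numerator   = 0.5908 − (0.0364)·3.439962 − (0.1356/3.0028)·3.291404 = 0.316953
denominator = 1 − 3.439962 = -2.439962
p = 0.316953 / -2.439962 = -0.1299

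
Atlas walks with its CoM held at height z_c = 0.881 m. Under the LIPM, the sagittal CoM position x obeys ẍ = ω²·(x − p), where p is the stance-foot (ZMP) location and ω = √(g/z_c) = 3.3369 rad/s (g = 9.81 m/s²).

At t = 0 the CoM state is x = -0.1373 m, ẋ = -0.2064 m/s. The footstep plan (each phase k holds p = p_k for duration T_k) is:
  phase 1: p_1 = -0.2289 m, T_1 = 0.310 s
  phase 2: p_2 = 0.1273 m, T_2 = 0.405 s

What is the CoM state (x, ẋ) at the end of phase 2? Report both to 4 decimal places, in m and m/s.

phase 1: p=-0.2289, T=0.310, ωT=1.034439, cosh=1.584477, sinh=1.229051; start (x,ẋ)=(-0.137300, -0.206400) → end (x,ẋ)=(-0.159783, 0.048636)
phase 2: p=0.1273, T=0.405, ωT=1.351445, cosh=2.060934, sinh=1.802068; start (x,ẋ)=(-0.159783, 0.048636) → end (x,ẋ)=(-0.438095, -1.626089)

x = -0.4381, ẋ = -1.6261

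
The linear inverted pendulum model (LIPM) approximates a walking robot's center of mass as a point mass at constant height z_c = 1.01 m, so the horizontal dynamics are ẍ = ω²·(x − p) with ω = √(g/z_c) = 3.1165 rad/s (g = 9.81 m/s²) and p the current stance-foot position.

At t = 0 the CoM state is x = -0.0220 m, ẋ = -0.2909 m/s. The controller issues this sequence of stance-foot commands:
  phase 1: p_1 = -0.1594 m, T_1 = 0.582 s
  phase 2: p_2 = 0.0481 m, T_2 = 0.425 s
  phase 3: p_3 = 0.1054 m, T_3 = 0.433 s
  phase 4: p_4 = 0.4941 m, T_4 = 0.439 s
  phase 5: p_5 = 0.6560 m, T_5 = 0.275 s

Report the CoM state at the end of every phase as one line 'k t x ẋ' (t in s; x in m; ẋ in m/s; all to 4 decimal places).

1 0.5820 -0.0055 0.3625
2 1.0070 0.1435 0.4380
3 1.4400 0.4364 1.1145
4 1.8790 1.0304 2.0007
5 2.1540 1.7965 3.9085

phase 1: p=-0.1594, T=0.582, ωT=1.813803, cosh=3.148381, sinh=2.985348; start (x,ẋ)=(-0.022000, -0.290900) → end (x,ẋ)=(-0.005470, 0.362483)
phase 2: p=0.0481, T=0.425, ωT=1.324512, cosh=2.013142, sinh=1.747210; start (x,ẋ)=(-0.005470, 0.362483) → end (x,ẋ)=(0.143475, 0.438030)
phase 3: p=0.1054, T=0.433, ωT=1.349444, cosh=2.057334, sinh=1.797950; start (x,ẋ)=(0.143475, 0.438030) → end (x,ẋ)=(0.436437, 1.114518)
phase 4: p=0.4941, T=0.439, ωT=1.368143, cosh=2.091315, sinh=1.836736; start (x,ẋ)=(0.436437, 1.114518) → end (x,ẋ)=(1.030360, 2.000736)
phase 5: p=0.6560, T=0.275, ωT=0.857038, cosh=1.390294, sinh=0.965876; start (x,ẋ)=(1.030360, 2.000736) → end (x,ẋ)=(1.796545, 3.908492)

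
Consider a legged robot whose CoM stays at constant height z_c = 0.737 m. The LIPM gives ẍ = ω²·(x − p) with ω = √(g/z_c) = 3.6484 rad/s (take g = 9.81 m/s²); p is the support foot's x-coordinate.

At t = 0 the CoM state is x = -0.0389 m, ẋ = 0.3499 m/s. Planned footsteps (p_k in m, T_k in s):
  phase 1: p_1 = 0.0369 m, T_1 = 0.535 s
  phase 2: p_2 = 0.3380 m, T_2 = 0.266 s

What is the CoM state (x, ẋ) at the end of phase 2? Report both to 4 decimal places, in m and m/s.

phase 1: p=0.0369, T=0.535, ωT=1.951894, cosh=3.592009, sinh=3.450004; start (x,ẋ)=(-0.038900, 0.349900) → end (x,ẋ)=(0.095499, 0.302750)
phase 2: p=0.3380, T=0.266, ωT=0.970474, cosh=1.509050, sinh=1.130146; start (x,ẋ)=(0.095499, 0.302750) → end (x,ẋ)=(0.065834, -0.543024)

x = 0.0658, ẋ = -0.5430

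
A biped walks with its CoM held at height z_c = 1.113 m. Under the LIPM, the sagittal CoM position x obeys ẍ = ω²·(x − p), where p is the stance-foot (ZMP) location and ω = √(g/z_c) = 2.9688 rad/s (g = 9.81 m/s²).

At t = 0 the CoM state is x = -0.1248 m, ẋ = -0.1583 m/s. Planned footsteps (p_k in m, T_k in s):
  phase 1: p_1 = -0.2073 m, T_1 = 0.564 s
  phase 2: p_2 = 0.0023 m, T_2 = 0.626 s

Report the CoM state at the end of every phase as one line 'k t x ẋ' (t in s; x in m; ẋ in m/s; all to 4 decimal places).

phase 1: p=-0.2073, T=0.564, ωT=1.674403, cosh=2.761515, sinh=2.574095; start (x,ẋ)=(-0.124800, -0.158300) → end (x,ẋ)=(-0.116729, 0.193315)
phase 2: p=0.0023, T=0.626, ωT=1.858469, cosh=3.284910, sinh=3.128999; start (x,ẋ)=(-0.116729, 0.193315) → end (x,ẋ)=(-0.184953, -0.470681)

1 0.5640 -0.1167 0.1933
2 1.1900 -0.1850 -0.4707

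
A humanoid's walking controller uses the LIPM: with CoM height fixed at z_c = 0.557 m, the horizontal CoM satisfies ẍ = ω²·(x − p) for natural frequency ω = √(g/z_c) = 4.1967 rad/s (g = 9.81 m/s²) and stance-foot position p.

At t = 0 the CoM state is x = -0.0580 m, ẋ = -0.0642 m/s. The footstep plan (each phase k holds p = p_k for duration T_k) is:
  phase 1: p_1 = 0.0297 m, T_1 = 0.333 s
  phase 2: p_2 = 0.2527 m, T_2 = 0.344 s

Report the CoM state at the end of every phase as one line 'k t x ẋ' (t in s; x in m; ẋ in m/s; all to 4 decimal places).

phase 1: p=0.0297, T=0.333, ωT=1.397501, cosh=2.146147, sinh=1.898933; start (x,ẋ)=(-0.058000, -0.064200) → end (x,ẋ)=(-0.187566, -0.836686)
phase 2: p=0.2527, T=0.344, ωT=1.443665, cosh=2.236127, sinh=2.000066; start (x,ẋ)=(-0.187566, -0.836686) → end (x,ẋ)=(-1.130540, -5.566389)

1 0.3330 -0.1876 -0.8367
2 0.6770 -1.1305 -5.5664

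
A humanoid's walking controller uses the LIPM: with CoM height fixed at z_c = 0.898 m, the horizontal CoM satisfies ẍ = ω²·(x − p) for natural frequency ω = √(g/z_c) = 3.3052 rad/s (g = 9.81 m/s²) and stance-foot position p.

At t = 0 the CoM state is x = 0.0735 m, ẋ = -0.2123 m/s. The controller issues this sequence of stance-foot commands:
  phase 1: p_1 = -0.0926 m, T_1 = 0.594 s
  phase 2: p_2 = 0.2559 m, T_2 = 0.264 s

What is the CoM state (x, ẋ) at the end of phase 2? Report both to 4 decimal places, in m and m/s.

x = 0.6410, ẋ = 1.7096

phase 1: p=-0.0926, T=0.594, ωT=1.963289, cosh=3.631555, sinh=3.491159; start (x,ẋ)=(0.073500, -0.212300) → end (x,ẋ)=(0.286357, 1.145645)
phase 2: p=0.2559, T=0.264, ωT=0.872573, cosh=1.405467, sinh=0.987592; start (x,ẋ)=(0.286357, 1.145645) → end (x,ẋ)=(0.641024, 1.709584)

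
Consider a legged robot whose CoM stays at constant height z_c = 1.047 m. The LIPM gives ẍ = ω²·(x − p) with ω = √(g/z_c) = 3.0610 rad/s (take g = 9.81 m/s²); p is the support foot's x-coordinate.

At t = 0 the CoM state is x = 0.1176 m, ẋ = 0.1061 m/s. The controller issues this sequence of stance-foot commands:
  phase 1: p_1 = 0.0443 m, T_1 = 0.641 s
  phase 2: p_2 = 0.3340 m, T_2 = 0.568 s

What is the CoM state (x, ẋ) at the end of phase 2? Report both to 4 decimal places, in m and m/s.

phase 1: p=0.0443, T=0.641, ωT=1.962101, cosh=3.627411, sinh=3.486848; start (x,ẋ)=(0.117600, 0.106100) → end (x,ẋ)=(0.431050, 1.167217)
phase 2: p=0.3340, T=0.568, ωT=1.738648, cosh=2.932702, sinh=2.756944; start (x,ẋ)=(0.431050, 1.167217) → end (x,ẋ)=(1.669893, 4.242103)

x = 1.6699, ẋ = 4.2421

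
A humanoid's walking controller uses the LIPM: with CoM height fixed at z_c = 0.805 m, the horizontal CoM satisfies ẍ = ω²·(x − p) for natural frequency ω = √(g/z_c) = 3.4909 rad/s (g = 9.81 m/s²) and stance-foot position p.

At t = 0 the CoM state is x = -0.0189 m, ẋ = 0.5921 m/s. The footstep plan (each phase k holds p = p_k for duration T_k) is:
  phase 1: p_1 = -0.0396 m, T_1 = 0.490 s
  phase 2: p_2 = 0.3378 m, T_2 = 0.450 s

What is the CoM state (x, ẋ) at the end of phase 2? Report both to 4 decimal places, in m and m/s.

phase 1: p=-0.0396, T=0.490, ωT=1.710541, cosh=2.856361, sinh=2.675593; start (x,ẋ)=(-0.018900, 0.592100) → end (x,ẋ)=(0.473340, 1.884594)
phase 2: p=0.3378, T=0.450, ωT=1.570905, cosh=2.509429, sinh=2.301572; start (x,ẋ)=(0.473340, 1.884594) → end (x,ẋ)=(1.920453, 5.818261)

x = 1.9205, ẋ = 5.8183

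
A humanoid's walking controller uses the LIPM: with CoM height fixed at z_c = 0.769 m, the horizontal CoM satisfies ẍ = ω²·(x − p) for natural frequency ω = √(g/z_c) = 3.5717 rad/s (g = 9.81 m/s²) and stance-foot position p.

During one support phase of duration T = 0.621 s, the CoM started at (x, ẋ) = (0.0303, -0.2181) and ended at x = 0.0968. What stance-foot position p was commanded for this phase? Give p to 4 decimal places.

p = -0.0639

ωT = 3.5717·0.621 = 2.218026; cosh(ωT) = 4.648997, sinh(ωT) = 4.540174
x(T) = p + (x₀−p)·cosh(ωT) + (ẋ₀/ω)·sinh(ωT) ⇒ p·(1 − cosh) = x(T) − x₀·cosh − (ẋ₀/ω)·sinh
numerator   = 0.0968 − (0.0303)·4.648997 − (-0.2181/3.5717)·4.540174 = 0.233174
denominator = 1 − 4.648997 = -3.648997
p = 0.233174 / -3.648997 = -0.0639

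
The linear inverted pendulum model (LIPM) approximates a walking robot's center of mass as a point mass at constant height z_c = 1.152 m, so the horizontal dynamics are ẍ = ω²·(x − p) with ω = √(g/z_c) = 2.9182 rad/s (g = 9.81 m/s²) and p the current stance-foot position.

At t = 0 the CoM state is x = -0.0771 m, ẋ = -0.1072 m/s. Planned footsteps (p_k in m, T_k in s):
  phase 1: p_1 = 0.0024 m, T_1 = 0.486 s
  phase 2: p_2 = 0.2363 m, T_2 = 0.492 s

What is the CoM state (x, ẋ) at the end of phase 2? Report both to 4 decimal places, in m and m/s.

x = -1.2930, ẋ = -4.2933

phase 1: p=0.0024, T=0.486, ωT=1.418245, cosh=2.186003, sinh=1.943864; start (x,ẋ)=(-0.077100, -0.107200) → end (x,ẋ)=(-0.242795, -0.685310)
phase 2: p=0.2363, T=0.492, ωT=1.435754, cosh=2.220375, sinh=1.982439; start (x,ẋ)=(-0.242795, -0.685310) → end (x,ẋ)=(-1.293027, -4.293284)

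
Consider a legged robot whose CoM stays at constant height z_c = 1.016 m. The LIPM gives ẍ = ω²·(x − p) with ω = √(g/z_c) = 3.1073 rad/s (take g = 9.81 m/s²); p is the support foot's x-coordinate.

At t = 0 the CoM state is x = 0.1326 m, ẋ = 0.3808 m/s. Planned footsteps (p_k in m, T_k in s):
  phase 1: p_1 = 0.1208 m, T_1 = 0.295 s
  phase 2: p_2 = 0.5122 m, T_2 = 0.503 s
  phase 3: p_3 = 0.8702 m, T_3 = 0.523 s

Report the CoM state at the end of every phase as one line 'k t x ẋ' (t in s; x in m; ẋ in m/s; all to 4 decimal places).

phase 1: p=0.1208, T=0.295, ωT=0.916653, cosh=1.450381, sinh=1.050526; start (x,ẋ)=(0.132600, 0.380800) → end (x,ẋ)=(0.266657, 0.590824)
phase 2: p=0.5122, T=0.503, ωT=1.562972, cosh=2.491249, sinh=2.281736; start (x,ẋ)=(0.266657, 0.590824) → end (x,ẋ)=(0.334341, -0.269023)
phase 3: p=0.8702, T=0.523, ωT=1.625118, cosh=2.637953, sinh=2.441065; start (x,ẋ)=(0.334341, -0.269023) → end (x,ẋ)=(-0.754713, -4.774226)

1 0.2950 0.2667 0.5908
2 0.7980 0.3343 -0.2690
3 1.3210 -0.7547 -4.7742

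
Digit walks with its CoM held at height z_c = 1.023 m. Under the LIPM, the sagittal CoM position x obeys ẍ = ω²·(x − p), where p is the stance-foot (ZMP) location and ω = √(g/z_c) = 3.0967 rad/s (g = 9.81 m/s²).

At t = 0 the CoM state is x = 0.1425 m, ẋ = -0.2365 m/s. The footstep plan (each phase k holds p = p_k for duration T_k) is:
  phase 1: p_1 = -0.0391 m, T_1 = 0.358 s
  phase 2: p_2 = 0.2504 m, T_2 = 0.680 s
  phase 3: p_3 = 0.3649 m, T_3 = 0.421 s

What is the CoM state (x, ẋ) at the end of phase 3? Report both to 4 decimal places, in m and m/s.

x = 0.5792, ẋ = 0.7808

phase 1: p=-0.0391, T=0.358, ωT=1.108619, cosh=1.680092, sinh=1.350078; start (x,ẋ)=(0.142500, -0.236500) → end (x,ẋ)=(0.162897, 0.361889)
phase 2: p=0.2504, T=0.680, ωT=2.105756, cosh=4.167532, sinh=4.045778; start (x,ẋ)=(0.162897, 0.361889) → end (x,ẋ)=(0.358530, 0.411898)
phase 3: p=0.3649, T=0.421, ωT=1.303711, cosh=1.977230, sinh=1.705708; start (x,ẋ)=(0.358530, 0.411898) → end (x,ẋ)=(0.579184, 0.780768)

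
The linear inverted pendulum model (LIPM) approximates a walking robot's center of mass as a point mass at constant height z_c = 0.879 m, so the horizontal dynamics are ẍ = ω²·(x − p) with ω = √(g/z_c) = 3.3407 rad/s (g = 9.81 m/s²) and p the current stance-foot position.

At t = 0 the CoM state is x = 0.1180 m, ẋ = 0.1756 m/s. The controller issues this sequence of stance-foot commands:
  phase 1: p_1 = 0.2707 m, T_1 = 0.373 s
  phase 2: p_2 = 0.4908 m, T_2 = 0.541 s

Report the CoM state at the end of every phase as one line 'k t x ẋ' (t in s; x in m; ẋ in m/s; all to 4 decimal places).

phase 1: p=0.2707, T=0.373, ωT=1.246081, cosh=1.882161, sinh=1.594531; start (x,ẋ)=(0.118000, 0.175600) → end (x,ẋ)=(0.067109, -0.482902)
phase 2: p=0.4908, T=0.541, ωT=1.807319, cosh=3.129089, sinh=2.964996; start (x,ẋ)=(0.067109, -0.482902) → end (x,ẋ)=(-1.263562, -5.707776)

1 0.3730 0.0671 -0.4829
2 0.9140 -1.2636 -5.7078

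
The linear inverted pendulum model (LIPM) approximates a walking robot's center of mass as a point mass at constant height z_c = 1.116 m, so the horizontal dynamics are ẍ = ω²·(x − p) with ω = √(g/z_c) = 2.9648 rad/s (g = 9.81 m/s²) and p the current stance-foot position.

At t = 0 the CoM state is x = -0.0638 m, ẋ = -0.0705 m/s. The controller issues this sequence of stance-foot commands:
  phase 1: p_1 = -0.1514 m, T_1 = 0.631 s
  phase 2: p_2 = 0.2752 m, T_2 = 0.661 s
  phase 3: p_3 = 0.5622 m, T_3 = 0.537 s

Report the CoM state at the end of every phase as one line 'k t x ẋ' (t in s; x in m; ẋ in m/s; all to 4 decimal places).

phase 1: p=-0.1514, T=0.631, ωT=1.870789, cosh=3.323709, sinh=3.169707; start (x,ẋ)=(-0.063800, -0.070500) → end (x,ẋ)=(0.064384, 0.588904)
phase 2: p=0.2752, T=0.661, ωT=1.959733, cosh=3.619163, sinh=3.478267; start (x,ẋ)=(0.064384, 0.588904) → end (x,ẋ)=(0.203119, -0.042669)
phase 3: p=0.5622, T=0.537, ωT=1.592098, cosh=2.558772, sinh=2.355274; start (x,ẋ)=(0.203119, -0.042669) → end (x,ẋ)=(-0.390504, -2.616614)

1 0.6310 0.0644 0.5889
2 1.2920 0.2031 -0.0427
3 1.8290 -0.3905 -2.6166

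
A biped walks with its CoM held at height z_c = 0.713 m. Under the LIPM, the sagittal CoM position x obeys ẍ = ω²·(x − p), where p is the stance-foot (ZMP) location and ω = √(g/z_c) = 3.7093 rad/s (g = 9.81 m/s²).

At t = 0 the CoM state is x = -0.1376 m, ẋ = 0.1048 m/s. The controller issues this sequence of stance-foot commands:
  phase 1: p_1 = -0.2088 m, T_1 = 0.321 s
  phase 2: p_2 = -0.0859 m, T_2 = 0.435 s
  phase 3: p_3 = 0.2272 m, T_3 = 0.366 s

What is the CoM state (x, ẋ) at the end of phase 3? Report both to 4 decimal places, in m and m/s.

x = 1.5684, ẋ = 5.2945

phase 1: p=-0.2088, T=0.321, ωT=1.190685, cosh=1.796674, sinh=1.492661; start (x,ẋ)=(-0.137600, 0.104800) → end (x,ẋ)=(-0.038704, 0.582506)
phase 2: p=-0.0859, T=0.435, ωT=1.613545, cosh=2.609880, sinh=2.410700; start (x,ẋ)=(-0.038704, 0.582506) → end (x,ẋ)=(0.415850, 1.942297)
phase 3: p=0.2272, T=0.366, ωT=1.357604, cosh=2.072072, sinh=1.814796; start (x,ẋ)=(0.415850, 1.942297) → end (x,ẋ)=(1.568377, 5.294503)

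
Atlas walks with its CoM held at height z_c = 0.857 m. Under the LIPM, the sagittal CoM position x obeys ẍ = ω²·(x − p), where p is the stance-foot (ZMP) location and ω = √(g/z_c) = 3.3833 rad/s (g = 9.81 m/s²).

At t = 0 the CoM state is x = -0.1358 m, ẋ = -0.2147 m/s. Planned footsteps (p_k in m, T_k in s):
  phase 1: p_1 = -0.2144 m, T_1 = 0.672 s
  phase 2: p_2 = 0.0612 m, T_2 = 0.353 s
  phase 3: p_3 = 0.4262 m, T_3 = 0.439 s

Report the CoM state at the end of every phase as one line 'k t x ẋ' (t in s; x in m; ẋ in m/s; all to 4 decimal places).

phase 1: p=-0.2144, T=0.672, ωT=2.273578, cosh=4.908518, sinh=4.805574; start (x,ẋ)=(-0.135800, -0.214700) → end (x,ẋ)=(-0.133546, 0.224075)
phase 2: p=0.0612, T=0.353, ωT=1.194305, cosh=1.802088, sinh=1.499174; start (x,ẋ)=(-0.133546, 0.224075) → end (x,ẋ)=(-0.190460, -0.583980)
phase 3: p=0.4262, T=0.439, ωT=1.485269, cosh=2.321297, sinh=2.094855; start (x,ẋ)=(-0.190460, -0.583980) → end (x,ẋ)=(-1.366837, -5.726184)

1 0.6720 -0.1335 0.2241
2 1.0250 -0.1905 -0.5840
3 1.4640 -1.3668 -5.7262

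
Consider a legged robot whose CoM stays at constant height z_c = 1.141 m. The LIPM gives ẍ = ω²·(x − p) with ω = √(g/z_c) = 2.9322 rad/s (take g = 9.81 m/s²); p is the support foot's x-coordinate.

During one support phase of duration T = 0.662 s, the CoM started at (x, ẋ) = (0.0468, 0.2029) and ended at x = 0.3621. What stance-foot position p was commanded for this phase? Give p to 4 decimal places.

ωT = 2.9322·0.662 = 1.941116; cosh(ωT) = 3.555034, sinh(ωT) = 3.411490
x(T) = p + (x₀−p)·cosh(ωT) + (ẋ₀/ω)·sinh(ωT) ⇒ p·(1 − cosh) = x(T) − x₀·cosh − (ẋ₀/ω)·sinh
numerator   = 0.3621 − (0.0468)·3.555034 − (0.2029/2.9322)·3.411490 = -0.040341
denominator = 1 − 3.555034 = -2.555034
p = -0.040341 / -2.555034 = 0.0158

p = 0.0158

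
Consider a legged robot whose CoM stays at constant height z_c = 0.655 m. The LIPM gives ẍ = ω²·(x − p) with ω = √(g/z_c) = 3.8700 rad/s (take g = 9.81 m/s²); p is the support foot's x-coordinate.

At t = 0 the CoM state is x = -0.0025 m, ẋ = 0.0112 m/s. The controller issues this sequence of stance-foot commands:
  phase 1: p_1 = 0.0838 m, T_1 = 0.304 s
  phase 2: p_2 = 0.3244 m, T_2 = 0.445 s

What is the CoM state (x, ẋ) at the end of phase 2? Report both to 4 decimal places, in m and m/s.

phase 1: p=0.0838, T=0.304, ωT=1.176480, cosh=1.775651, sinh=1.467288; start (x,ẋ)=(-0.002500, 0.011200) → end (x,ẋ)=(-0.065192, -0.470159)
phase 2: p=0.3244, T=0.445, ωT=1.722150, cosh=2.887615, sinh=2.708933; start (x,ẋ)=(-0.065192, -0.470159) → end (x,ẋ)=(-1.129696, -5.441957)

x = -1.1297, ẋ = -5.4420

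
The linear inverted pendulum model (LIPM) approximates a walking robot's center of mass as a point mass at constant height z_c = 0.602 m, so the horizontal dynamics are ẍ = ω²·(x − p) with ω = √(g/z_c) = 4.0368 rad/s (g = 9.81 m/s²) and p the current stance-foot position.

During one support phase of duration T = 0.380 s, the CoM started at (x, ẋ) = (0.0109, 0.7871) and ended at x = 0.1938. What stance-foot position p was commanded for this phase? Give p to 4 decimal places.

p = 0.1849

ωT = 4.0368·0.380 = 1.533984; cosh(ωT) = 2.426144, sinh(ωT) = 2.210469
x(T) = p + (x₀−p)·cosh(ωT) + (ẋ₀/ω)·sinh(ωT) ⇒ p·(1 − cosh) = x(T) − x₀·cosh − (ẋ₀/ω)·sinh
numerator   = 0.1938 − (0.0109)·2.426144 − (0.7871/4.0368)·2.210469 = -0.263645
denominator = 1 − 2.426144 = -1.426144
p = -0.263645 / -1.426144 = 0.1849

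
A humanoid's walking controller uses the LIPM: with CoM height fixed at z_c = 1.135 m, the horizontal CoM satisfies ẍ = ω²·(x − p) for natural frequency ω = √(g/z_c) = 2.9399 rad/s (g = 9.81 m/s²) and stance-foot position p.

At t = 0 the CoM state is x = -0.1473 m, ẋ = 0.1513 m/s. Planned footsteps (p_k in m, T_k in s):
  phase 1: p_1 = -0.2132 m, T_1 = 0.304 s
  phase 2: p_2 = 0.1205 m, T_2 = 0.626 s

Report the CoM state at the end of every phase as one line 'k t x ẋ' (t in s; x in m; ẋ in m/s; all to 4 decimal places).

1 0.3040 -0.0668 0.4130
2 0.9300 -0.0530 -0.3572

phase 1: p=-0.2132, T=0.304, ωT=0.893730, cosh=1.426678, sinh=1.017551; start (x,ẋ)=(-0.147300, 0.151300) → end (x,ẋ)=(-0.066814, 0.412996)
phase 2: p=0.1205, T=0.626, ωT=1.840377, cosh=3.228836, sinh=3.070079; start (x,ẋ)=(-0.066814, 0.412996) → end (x,ẋ)=(-0.053024, -0.357151)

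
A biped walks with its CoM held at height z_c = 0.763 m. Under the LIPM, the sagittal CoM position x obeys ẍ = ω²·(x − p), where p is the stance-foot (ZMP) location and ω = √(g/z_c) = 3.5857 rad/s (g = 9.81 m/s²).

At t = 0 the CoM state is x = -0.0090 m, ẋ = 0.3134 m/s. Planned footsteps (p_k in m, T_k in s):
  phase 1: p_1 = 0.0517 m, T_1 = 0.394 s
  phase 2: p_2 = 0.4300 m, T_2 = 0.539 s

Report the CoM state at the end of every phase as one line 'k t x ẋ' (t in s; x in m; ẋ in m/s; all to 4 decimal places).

phase 1: p=0.0517, T=0.394, ωT=1.412766, cosh=2.175384, sinh=1.931915; start (x,ẋ)=(-0.009000, 0.313400) → end (x,ẋ)=(0.088509, 0.261280)
phase 2: p=0.4300, T=0.539, ωT=1.932692, cosh=3.526421, sinh=3.381663; start (x,ẋ)=(0.088509, 0.261280) → end (x,ẋ)=(-0.527829, -3.219411)

1 0.3940 0.0885 0.2613
2 0.9330 -0.5278 -3.2194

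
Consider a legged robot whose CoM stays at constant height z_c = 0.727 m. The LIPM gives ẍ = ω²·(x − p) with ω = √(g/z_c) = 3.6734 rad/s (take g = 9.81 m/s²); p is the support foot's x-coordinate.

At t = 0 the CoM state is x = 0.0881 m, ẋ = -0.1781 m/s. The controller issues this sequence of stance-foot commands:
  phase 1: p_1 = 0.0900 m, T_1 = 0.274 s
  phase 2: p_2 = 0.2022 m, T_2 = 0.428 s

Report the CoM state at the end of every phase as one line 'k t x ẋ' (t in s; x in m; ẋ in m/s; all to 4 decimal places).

phase 1: p=0.0900, T=0.274, ωT=1.006512, cosh=1.550766, sinh=1.185274; start (x,ẋ)=(0.088100, -0.178100) → end (x,ẋ)=(0.029587, -0.284464)
phase 2: p=0.2022, T=0.428, ωT=1.572215, cosh=2.512446, sinh=2.304861; start (x,ẋ)=(0.029587, -0.284464) → end (x,ẋ)=(-0.409967, -2.176158)

1 0.2740 0.0296 -0.2845
2 0.7020 -0.4100 -2.1762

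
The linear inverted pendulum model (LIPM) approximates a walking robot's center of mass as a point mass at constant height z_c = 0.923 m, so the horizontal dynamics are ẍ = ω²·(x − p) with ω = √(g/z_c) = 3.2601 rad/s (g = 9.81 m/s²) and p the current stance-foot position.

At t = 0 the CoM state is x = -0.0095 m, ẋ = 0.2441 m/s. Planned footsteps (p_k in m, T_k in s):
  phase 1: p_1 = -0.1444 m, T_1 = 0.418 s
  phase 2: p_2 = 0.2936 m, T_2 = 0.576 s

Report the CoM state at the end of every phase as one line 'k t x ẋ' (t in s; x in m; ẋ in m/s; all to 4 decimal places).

phase 1: p=-0.1444, T=0.418, ωT=1.362722, cosh=2.081388, sinh=1.825425; start (x,ẋ)=(-0.009500, 0.244100) → end (x,ẋ)=(0.273058, 1.310866)
phase 2: p=0.2936, T=0.576, ωT=1.877818, cosh=3.346071, sinh=3.193147; start (x,ẋ)=(0.273058, 1.310866) → end (x,ẋ)=(1.508809, 4.172406)

1 0.4180 0.2731 1.3109
2 0.9940 1.5088 4.1724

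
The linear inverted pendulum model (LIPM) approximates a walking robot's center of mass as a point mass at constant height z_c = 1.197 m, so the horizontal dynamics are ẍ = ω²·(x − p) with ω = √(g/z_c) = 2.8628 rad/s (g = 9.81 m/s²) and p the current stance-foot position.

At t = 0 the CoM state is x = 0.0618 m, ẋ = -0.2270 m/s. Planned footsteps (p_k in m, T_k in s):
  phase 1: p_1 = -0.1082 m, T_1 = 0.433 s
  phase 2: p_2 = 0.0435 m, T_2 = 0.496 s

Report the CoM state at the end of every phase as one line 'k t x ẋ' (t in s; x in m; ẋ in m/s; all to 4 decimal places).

1 0.4330 0.0845 0.3452
2 0.9290 0.3682 0.9846

phase 1: p=-0.1082, T=0.433, ωT=1.239592, cosh=1.871854, sinh=1.582352; start (x,ẋ)=(0.061800, -0.227000) → end (x,ẋ)=(0.084546, 0.345182)
phase 2: p=0.0435, T=0.496, ωT=1.419949, cosh=2.189318, sinh=1.947591; start (x,ẋ)=(0.084546, 0.345182) → end (x,ẋ)=(0.368193, 0.984565)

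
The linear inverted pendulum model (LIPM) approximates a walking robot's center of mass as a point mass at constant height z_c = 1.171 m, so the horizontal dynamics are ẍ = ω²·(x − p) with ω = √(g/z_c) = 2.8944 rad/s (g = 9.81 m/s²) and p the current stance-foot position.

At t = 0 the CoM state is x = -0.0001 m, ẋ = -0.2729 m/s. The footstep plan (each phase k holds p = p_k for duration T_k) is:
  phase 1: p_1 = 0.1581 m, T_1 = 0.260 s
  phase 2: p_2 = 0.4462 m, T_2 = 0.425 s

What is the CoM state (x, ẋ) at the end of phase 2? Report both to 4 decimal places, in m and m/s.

x = -1.0100, ẋ = -3.9456

phase 1: p=0.1581, T=0.260, ωT=0.752544, cosh=1.296779, sinh=0.825613; start (x,ẋ)=(-0.000100, -0.272900) → end (x,ẋ)=(-0.124894, -0.731934)
phase 2: p=0.4462, T=0.425, ωT=1.230120, cosh=1.856949, sinh=1.564691; start (x,ẋ)=(-0.124894, -0.731934) → end (x,ẋ)=(-1.009970, -3.945559)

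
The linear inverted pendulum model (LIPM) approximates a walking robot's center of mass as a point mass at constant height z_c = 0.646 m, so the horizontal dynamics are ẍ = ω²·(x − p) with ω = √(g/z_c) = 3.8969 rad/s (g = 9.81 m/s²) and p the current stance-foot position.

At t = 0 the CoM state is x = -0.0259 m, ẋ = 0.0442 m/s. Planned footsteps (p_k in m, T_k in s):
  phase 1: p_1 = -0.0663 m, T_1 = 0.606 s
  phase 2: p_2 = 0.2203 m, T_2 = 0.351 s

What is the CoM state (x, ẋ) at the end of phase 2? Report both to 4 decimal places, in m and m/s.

phase 1: p=-0.0663, T=0.606, ωT=2.361521, cosh=5.350677, sinh=5.256400; start (x,ẋ)=(-0.025900, 0.044200) → end (x,ẋ)=(0.209487, 1.064040)
phase 2: p=0.2203, T=0.351, ωT=1.367812, cosh=2.090706, sinh=1.836043; start (x,ẋ)=(0.209487, 1.064040) → end (x,ẋ)=(0.699021, 2.147231)

x = 0.6990, ẋ = 2.1472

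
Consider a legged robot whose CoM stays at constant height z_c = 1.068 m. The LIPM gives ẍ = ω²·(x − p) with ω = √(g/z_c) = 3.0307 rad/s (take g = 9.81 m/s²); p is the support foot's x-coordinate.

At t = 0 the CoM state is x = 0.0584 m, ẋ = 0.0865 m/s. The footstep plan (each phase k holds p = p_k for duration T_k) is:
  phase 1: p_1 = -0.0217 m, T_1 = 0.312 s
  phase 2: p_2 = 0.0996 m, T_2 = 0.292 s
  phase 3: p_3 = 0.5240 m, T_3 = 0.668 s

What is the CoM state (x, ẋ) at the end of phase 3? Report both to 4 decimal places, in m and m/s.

x = 0.3392, ẋ = -0.3734

phase 1: p=-0.0217, T=0.312, ωT=0.945578, cosh=1.481378, sinh=1.092924; start (x,ẋ)=(0.058400, 0.086500) → end (x,ẋ)=(0.128152, 0.393456)
phase 2: p=0.0996, T=0.292, ωT=0.884964, cosh=1.417814, sinh=1.005085; start (x,ẋ)=(0.128152, 0.393456) → end (x,ẋ)=(0.270565, 0.644820)
phase 3: p=0.5240, T=0.668, ωT=2.024508, cosh=3.852220, sinh=3.720161; start (x,ẋ)=(0.270565, 0.644820) → end (x,ẋ)=(0.339223, -0.373416)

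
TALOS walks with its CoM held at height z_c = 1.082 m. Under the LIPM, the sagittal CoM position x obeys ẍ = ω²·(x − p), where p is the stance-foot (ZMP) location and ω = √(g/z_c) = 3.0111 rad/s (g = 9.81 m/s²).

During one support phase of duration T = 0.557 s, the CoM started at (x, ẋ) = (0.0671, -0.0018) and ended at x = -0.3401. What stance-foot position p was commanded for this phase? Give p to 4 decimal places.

ωT = 3.0111·0.557 = 1.677183; cosh(ωT) = 2.768680, sinh(ωT) = 2.581781
x(T) = p + (x₀−p)·cosh(ωT) + (ẋ₀/ω)·sinh(ωT) ⇒ p·(1 − cosh) = x(T) − x₀·cosh − (ẋ₀/ω)·sinh
numerator   = -0.3401 − (0.0671)·2.768680 − (-0.0018/3.0111)·2.581781 = -0.524335
denominator = 1 − 2.768680 = -1.768680
p = -0.524335 / -1.768680 = 0.2965

p = 0.2965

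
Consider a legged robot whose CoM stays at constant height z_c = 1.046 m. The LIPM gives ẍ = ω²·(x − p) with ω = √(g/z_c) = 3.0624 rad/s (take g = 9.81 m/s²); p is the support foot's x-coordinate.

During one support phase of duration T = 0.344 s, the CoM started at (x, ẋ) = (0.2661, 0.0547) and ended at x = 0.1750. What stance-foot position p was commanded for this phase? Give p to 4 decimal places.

p = 0.4529

ωT = 3.0624·0.344 = 1.053466; cosh(ωT) = 1.608149, sinh(ωT) = 1.259422
x(T) = p + (x₀−p)·cosh(ωT) + (ẋ₀/ω)·sinh(ωT) ⇒ p·(1 − cosh) = x(T) − x₀·cosh − (ẋ₀/ω)·sinh
numerator   = 0.1750 − (0.2661)·1.608149 − (0.0547/3.0624)·1.259422 = -0.275424
denominator = 1 − 1.608149 = -0.608149
p = -0.275424 / -0.608149 = 0.4529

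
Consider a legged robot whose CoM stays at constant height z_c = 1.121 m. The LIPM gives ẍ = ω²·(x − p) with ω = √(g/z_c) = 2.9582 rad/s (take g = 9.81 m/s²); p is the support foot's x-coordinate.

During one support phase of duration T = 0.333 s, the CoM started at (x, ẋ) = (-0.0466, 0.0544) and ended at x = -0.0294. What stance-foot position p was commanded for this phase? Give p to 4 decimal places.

p = -0.0390

ωT = 2.9582·0.333 = 0.985081; cosh(ωT) = 1.525718, sinh(ωT) = 1.152309
x(T) = p + (x₀−p)·cosh(ωT) + (ẋ₀/ω)·sinh(ωT) ⇒ p·(1 − cosh) = x(T) − x₀·cosh − (ẋ₀/ω)·sinh
numerator   = -0.0294 − (-0.0466)·1.525718 − (0.0544/2.9582)·1.152309 = 0.020508
denominator = 1 − 1.525718 = -0.525718
p = 0.020508 / -0.525718 = -0.0390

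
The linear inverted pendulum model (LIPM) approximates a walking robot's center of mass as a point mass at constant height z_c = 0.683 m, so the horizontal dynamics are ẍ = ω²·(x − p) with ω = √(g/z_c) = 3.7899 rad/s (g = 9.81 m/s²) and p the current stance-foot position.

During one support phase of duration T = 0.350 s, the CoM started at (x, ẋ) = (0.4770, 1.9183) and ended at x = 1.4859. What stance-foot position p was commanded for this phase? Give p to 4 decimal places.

p = 0.3565

ωT = 3.7899·0.350 = 1.326465; cosh(ωT) = 2.016557, sinh(ωT) = 1.751144
x(T) = p + (x₀−p)·cosh(ωT) + (ẋ₀/ω)·sinh(ωT) ⇒ p·(1 − cosh) = x(T) − x₀·cosh − (ẋ₀/ω)·sinh
numerator   = 1.4859 − (0.4770)·2.016557 − (1.9183/3.7899)·1.751144 = -0.362359
denominator = 1 − 2.016557 = -1.016557
p = -0.362359 / -1.016557 = 0.3565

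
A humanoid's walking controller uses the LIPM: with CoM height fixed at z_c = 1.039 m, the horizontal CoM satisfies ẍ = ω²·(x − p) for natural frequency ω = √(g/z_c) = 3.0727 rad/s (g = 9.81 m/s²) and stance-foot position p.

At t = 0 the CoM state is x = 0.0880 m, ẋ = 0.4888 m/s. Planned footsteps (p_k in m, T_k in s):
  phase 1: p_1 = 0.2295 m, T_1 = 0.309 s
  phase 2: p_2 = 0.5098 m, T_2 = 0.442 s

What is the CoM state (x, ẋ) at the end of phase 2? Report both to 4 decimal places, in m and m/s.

phase 1: p=0.2295, T=0.309, ωT=0.949464, cosh=1.485637, sinh=1.098688; start (x,ẋ)=(0.088000, 0.488800) → end (x,ẋ)=(0.194060, 0.248484)
phase 2: p=0.5098, T=0.442, ωT=1.358133, cosh=2.073034, sinh=1.815894; start (x,ẋ)=(0.194060, 0.248484) → end (x,ẋ)=(0.002108, -1.246619)

x = 0.0021, ẋ = -1.2466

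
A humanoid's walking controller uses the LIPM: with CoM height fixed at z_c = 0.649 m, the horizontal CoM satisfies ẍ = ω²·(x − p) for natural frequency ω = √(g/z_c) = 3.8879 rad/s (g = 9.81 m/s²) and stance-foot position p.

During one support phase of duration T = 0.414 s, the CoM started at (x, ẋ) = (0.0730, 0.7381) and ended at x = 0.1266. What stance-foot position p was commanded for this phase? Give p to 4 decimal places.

p = 0.3243

ωT = 3.8879·0.414 = 1.609591; cosh(ωT) = 2.600366, sinh(ωT) = 2.400397
x(T) = p + (x₀−p)·cosh(ωT) + (ẋ₀/ω)·sinh(ωT) ⇒ p·(1 − cosh) = x(T) − x₀·cosh − (ẋ₀/ω)·sinh
numerator   = 0.1266 − (0.0730)·2.600366 − (0.7381/3.8879)·2.400397 = -0.518931
denominator = 1 − 2.600366 = -1.600366
p = -0.518931 / -1.600366 = 0.3243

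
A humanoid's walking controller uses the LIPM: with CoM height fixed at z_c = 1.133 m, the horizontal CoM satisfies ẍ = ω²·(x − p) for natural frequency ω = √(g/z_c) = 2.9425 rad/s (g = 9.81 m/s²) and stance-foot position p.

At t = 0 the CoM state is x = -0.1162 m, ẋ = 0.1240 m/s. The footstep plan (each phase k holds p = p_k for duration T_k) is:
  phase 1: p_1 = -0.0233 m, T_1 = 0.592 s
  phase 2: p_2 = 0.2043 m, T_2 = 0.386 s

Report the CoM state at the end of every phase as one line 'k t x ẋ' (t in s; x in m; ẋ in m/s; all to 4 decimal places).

1 0.5920 -0.1800 -0.3915
2 0.9780 -0.6415 -2.2513

phase 1: p=-0.0233, T=0.592, ωT=1.741960, cosh=2.941849, sinh=2.766672; start (x,ẋ)=(-0.116200, 0.124000) → end (x,ẋ)=(-0.180007, -0.391503)
phase 2: p=0.2043, T=0.386, ωT=1.135805, cosh=1.717421, sinh=1.396258; start (x,ẋ)=(-0.180007, -0.391503) → end (x,ẋ)=(-0.641491, -2.251299)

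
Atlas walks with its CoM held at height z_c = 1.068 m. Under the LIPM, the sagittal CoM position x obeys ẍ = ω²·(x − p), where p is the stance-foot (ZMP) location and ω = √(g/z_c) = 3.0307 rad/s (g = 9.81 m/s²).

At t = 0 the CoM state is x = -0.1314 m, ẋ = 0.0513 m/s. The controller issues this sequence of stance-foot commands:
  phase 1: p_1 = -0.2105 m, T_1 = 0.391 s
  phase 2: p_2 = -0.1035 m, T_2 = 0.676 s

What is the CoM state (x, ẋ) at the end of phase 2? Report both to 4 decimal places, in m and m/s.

phase 1: p=-0.2105, T=0.391, ωT=1.185004, cosh=1.788222, sinh=1.482477; start (x,ẋ)=(-0.131400, 0.051300) → end (x,ẋ)=(-0.043958, 0.447128)
phase 2: p=-0.1035, T=0.676, ωT=2.048753, cosh=3.943559, sinh=3.814663; start (x,ẋ)=(-0.043958, 0.447128) → end (x,ẋ)=(0.694095, 2.451644)

x = 0.6941, ẋ = 2.4516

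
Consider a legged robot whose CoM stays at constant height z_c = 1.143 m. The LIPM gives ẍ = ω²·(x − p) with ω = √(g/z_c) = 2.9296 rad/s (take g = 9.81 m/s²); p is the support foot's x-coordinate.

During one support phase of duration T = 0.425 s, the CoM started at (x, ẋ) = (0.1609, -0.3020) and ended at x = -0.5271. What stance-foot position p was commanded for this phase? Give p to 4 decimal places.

ωT = 2.9296·0.425 = 1.245080; cosh(ωT) = 1.880565, sinh(ωT) = 1.592647
x(T) = p + (x₀−p)·cosh(ωT) + (ẋ₀/ω)·sinh(ωT) ⇒ p·(1 − cosh) = x(T) − x₀·cosh − (ẋ₀/ω)·sinh
numerator   = -0.5271 − (0.1609)·1.880565 − (-0.3020/2.9296)·1.592647 = -0.665504
denominator = 1 − 1.880565 = -0.880565
p = -0.665504 / -0.880565 = 0.7558

p = 0.7558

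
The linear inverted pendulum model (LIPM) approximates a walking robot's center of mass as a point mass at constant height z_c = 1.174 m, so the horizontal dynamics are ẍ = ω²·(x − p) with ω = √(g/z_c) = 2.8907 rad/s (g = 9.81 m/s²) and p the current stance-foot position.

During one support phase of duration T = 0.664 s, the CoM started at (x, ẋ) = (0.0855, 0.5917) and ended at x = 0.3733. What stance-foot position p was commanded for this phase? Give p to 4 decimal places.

ωT = 2.8907·0.664 = 1.919425; cosh(ωT) = 3.481864, sinh(ωT) = 3.335172
x(T) = p + (x₀−p)·cosh(ωT) + (ẋ₀/ω)·sinh(ωT) ⇒ p·(1 − cosh) = x(T) − x₀·cosh − (ẋ₀/ω)·sinh
numerator   = 0.3733 − (0.0855)·3.481864 − (0.5917/2.8907)·3.335172 = -0.607079
denominator = 1 − 3.481864 = -2.481864
p = -0.607079 / -2.481864 = 0.2446

p = 0.2446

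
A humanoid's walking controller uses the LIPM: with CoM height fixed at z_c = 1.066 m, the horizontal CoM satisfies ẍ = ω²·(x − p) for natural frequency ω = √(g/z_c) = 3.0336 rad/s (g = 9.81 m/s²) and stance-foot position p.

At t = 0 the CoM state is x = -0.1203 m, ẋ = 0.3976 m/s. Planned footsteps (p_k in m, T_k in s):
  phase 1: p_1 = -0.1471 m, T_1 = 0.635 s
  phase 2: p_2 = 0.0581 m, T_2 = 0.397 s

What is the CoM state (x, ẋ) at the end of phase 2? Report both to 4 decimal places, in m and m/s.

phase 1: p=-0.1471, T=0.635, ωT=1.926336, cosh=3.504997, sinh=3.359316; start (x,ẋ)=(-0.120300, 0.397600) → end (x,ẋ)=(0.387124, 1.666701)
phase 2: p=0.0581, T=0.397, ωT=1.204339, cosh=1.817222, sinh=1.517332; start (x,ẋ)=(0.387124, 1.666701) → end (x,ẋ)=(1.489653, 4.543257)

x = 1.4897, ẋ = 4.5433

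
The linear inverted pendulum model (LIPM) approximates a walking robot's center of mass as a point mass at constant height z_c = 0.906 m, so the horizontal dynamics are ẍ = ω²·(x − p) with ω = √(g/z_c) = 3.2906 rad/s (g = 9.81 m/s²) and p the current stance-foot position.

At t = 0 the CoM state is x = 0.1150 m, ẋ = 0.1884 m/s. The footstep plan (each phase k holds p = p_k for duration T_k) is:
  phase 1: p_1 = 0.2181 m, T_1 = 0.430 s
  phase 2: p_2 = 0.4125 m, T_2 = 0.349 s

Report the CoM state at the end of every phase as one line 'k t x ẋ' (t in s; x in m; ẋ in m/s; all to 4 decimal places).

phase 1: p=0.2181, T=0.430, ωT=1.414958, cosh=2.179625, sinh=1.936689; start (x,ẋ)=(0.115000, 0.188400) → end (x,ẋ)=(0.104264, -0.246401)
phase 2: p=0.4125, T=0.349, ωT=1.148419, cosh=1.735171, sinh=1.418034; start (x,ẋ)=(0.104264, -0.246401) → end (x,ẋ)=(-0.228525, -1.865834)

1 0.4300 0.1043 -0.2464
2 0.7790 -0.2285 -1.8658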